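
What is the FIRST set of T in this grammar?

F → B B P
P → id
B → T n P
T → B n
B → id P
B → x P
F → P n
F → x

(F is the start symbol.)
FIRST sets of the other non-terminals involved (by the same procedure, iterated to a fixed point):
  FIRST(B) = { 'id', 'x' }

From T → B n:
  - B is a non-terminal: add FIRST(B) \ {ε} = { 'id', 'x' }
    B is not nullable, so stop

Collecting: FIRST(T) = { 'id', 'x' }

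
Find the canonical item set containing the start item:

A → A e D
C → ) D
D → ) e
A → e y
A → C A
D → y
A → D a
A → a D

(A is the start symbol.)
{ [A → . A e D], [A → . C A], [A → . D a], [A → . a D], [A → . e y], [A' → . A], [C → . ) D], [D → . ) e], [D → . y] }

First, augment the grammar with A' → A
I₀ = CLOSURE({ [A' → . A] }):
  [A' → . A] has the dot before A: add [A → . A e D], [A → . e y], [A → . C A], [A → . D a], [A → . a D]
  [A → . C A] has the dot before C: add [C → . ) D]
  [A → . D a] has the dot before D: add [D → . ) e], [D → . y]
No further items can be added.

I₀ = { [A → . A e D], [A → . C A], [A → . D a], [A → . a D], [A → . e y], [A' → . A], [C → . ) D], [D → . ) e], [D → . y] }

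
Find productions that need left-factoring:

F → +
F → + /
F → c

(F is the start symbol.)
Yes, F has productions with common prefix '+'

Left-factoring is needed when two productions for the same non-terminal
share a common prefix on the right-hand side.

Productions for F:
  F → +
  F → + /
  F → c

Found common prefix '+' in productions for F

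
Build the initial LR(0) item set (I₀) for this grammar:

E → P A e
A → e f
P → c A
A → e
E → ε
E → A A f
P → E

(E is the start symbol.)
First, augment the grammar with E' → E
I₀ = CLOSURE({ [E' → . E] }):
  [E' → . E] has the dot before E: add [E → . P A e], [E → .], [E → . A A f]
  [E → . P A e] has the dot before P: add [P → . c A], [P → . E]
  [E → . A A f] has the dot before A: add [A → . e f], [A → . e]
No further items can be added.

I₀ = { [A → . e f], [A → . e], [E → . A A f], [E → . P A e], [E → .], [E' → . E], [P → . E], [P → . c A] }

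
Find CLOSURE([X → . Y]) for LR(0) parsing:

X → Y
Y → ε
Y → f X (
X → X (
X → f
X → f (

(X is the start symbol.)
To compute CLOSURE, for each item [A → α.Bβ] where B is a non-terminal, add [B → .γ] for all productions B → γ; repeat for the newly added items until nothing changes.

Start with: [X → . Y]
  [X → . Y] has the dot before Y: add [Y → .], [Y → . f X (]
No further items can be added.

CLOSURE = { [X → . Y], [Y → . f X (], [Y → .] }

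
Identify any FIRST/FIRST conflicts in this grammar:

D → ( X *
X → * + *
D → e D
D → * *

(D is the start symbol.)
A FIRST/FIRST conflict occurs when two productions N → α and N → β for the same non-terminal have FIRST(α) ∩ FIRST(β) ≠ ∅ (with ε ∈ FIRST of a nullable right-hand side, so two nullable alternatives also conflict).

Productions for D:
  D → ( X *: FIRST = { '(' }
  D → e D: FIRST = { 'e' }
  D → * *: FIRST = { '*' }
X has only one production, so no FIRST/FIRST conflict is possible there.

All alternatives of each non-terminal have pairwise disjoint FIRST sets.

Answer: No FIRST/FIRST conflicts.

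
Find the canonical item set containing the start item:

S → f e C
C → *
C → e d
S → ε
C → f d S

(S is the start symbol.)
{ [S → . f e C], [S → .], [S' → . S] }

First, augment the grammar with S' → S
I₀ = CLOSURE({ [S' → . S] }):
  [S' → . S] has the dot before S: add [S → . f e C], [S → .]
No further items can be added.

I₀ = { [S → . f e C], [S → .], [S' → . S] }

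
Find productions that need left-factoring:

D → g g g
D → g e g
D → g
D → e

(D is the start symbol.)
Left-factoring is needed when two productions for the same non-terminal
share a common prefix on the right-hand side.

Productions for D:
  D → g g g
  D → g e g
  D → g
  D → e

Found common prefix 'g' in productions for D

Answer: Yes, D has productions with common prefix 'g'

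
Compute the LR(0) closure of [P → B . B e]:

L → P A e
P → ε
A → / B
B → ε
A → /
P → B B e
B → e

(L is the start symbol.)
Start with: [P → B . B e]
  [P → B . B e] has the dot before B: add [B → .], [B → . e]
No further items can be added.

CLOSURE = { [B → . e], [B → .], [P → B . B e] }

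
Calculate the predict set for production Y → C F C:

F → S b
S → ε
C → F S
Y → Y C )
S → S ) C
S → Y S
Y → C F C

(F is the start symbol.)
{ ')', 'b' }

PREDICT(Y → C F C) = (FIRST(RHS) \ {ε}) ∪ (FOLLOW(Y) if ε ∈ FIRST(RHS), i.e. RHS ⇒* ε)
FIRST(C) = { ')', 'b' }
FIRST(C F C) = { ')', 'b' }
ε ∉ FIRST(C F C), so FOLLOW(Y) is not added.
PREDICT(Y → C F C) = { ')', 'b' }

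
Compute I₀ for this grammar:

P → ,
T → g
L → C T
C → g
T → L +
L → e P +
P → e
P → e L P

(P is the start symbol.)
{ [P → . ,], [P → . e L P], [P → . e], [P' → . P] }

First, augment the grammar with P' → P
I₀ = CLOSURE({ [P' → . P] }):
  [P' → . P] has the dot before P: add [P → . ,], [P → . e], [P → . e L P]
No further items can be added.

I₀ = { [P → . ,], [P → . e L P], [P → . e], [P' → . P] }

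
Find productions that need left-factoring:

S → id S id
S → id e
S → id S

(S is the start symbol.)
Yes, S has productions with common prefix 'id'

Left-factoring is needed when two productions for the same non-terminal
share a common prefix on the right-hand side.

Productions for S:
  S → id S id
  S → id e
  S → id S

Found common prefix 'id' in productions for S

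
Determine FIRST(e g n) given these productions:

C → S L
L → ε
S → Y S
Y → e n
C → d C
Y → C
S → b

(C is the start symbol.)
{ 'e' }

To compute FIRST(e g n), process the symbols left to right:
Symbol e is a terminal. Add 'e' and stop.
FIRST(e g n) = { 'e' }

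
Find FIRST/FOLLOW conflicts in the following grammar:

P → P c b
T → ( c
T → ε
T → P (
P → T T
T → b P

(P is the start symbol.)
Yes. P → P c b with FOLLOW(P) on { '(', 'b', 'c' }; T → '(' c with FOLLOW(T) on { '(' }; T → P '(' with FOLLOW(T) on { '(', 'b', 'c' }; T → b P with FOLLOW(T) on { 'b' }

Nullable non-terminals: P, T.
FIRST sets used below: FIRST(P) = { '(', 'b', 'c', ε }, FIRST(T) = { '(', 'b', 'c', ε }

P: nullable alternative(s) P → T T; FOLLOW(P) = { $, '(', 'b', 'c' }
  P → P c b: FIRST \ {ε} = { '(', 'b', 'c' } — overlaps FOLLOW(P) on { '(', 'b', 'c' }: CONFLICT
  P → T T: FIRST \ {ε} = { '(', 'b', 'c' } — this is the only nullable alternative, skip

T: nullable alternative(s) T → ε; FOLLOW(T) = { $, '(', 'b', 'c' }
  T → ( c: FIRST \ {ε} = { '(' } — overlaps FOLLOW(T) on { '(' }: CONFLICT
  T → ε: FIRST \ {ε} = { } — this is the only nullable alternative, skip
  T → P (: FIRST \ {ε} = { '(', 'b', 'c' } — overlaps FOLLOW(T) on { '(', 'b', 'c' }: CONFLICT
  T → b P: FIRST \ {ε} = { 'b' } — overlaps FOLLOW(T) on { 'b' }: CONFLICT

So the grammar has 4 FIRST/FOLLOW conflicts (marked CONFLICT above).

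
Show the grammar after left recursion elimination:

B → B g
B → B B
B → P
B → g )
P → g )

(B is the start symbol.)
B → P B'
B → g ) B'
B' → g B'
B' → B B'
B' → ε
P → g )

B is directly left-recursive. The standard transformation for
  A → A α₁ | ... | A α_m | β₁ | ... | β_n
is
  A  → β₁ A' | ... | β_n A'
  A' → α₁ A' | ... | α_m A' | ε

B → P becomes B → P B'
B → g ) becomes B → g ) B'
B → B g becomes B' → g B'
B → B B becomes B' → B B'
Add B' → ε

Productions for other non-terminals are unchanged:
  P → g )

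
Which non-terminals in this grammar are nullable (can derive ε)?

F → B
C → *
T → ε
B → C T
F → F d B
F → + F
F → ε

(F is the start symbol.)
{ 'F', 'T' }

A non-terminal is nullable if it can derive ε (the empty string): either it has an ε-production, or it has a production whose right-hand side consists entirely of nullable non-terminals.

ε-productions: T → ε, F → ε
So T, F are immediately nullable.
No further non-terminal can be added: every production for the remaining non-terminals contains a terminal or a non-nullable non-terminal.
Nullable = { 'F', 'T' }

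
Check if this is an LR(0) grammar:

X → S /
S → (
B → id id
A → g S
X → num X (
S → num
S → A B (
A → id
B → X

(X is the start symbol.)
No. Shift-reduce conflict between [S → num .] and [A → . g S]

Augment with X' → X and build the canonical LR(0) collection (I0 = CLOSURE({[X' → . X]}), then GOTO on every symbol after a dot until no new states appear). It has 18 states:
  I0: { [A → . g S], [A → . id], [S → . (], [S → . A B (], [S → . num], [X → . S /], [X → . num X (], [X' → . X] }  — shift
  I1: { [S → ( .] }  — reduce
  I2: { [A → . g S], [A → . id], [B → . X], [B → . id id], [S → . (], [S → . A B (], [S → . num], [S → A . B (], [X → . S /], [X → . num X (] }  — shift
  I3: { [X → S . /] }  — shift
  I4: { [X' → X .] }  — accept
  I5: { [A → . g S], [A → . id], [A → g . S], [S → . (], [S → . A B (], [S → . num] }  — shift
  I6: { [A → id .] }  — reduce
  I7: { [A → . g S], [A → . id], [S → . (], [S → . A B (], [S → . num], [S → num .], [X → . S /], [X → . num X (], [X → num . X (] }  — shift, reduce
  I8: { [X → num X . (] }  — shift
  I9: { [X → num X ( .] }  — reduce
  I10: { [A → g S .] }  — reduce
  I11: { [S → num .] }  — reduce
  I12: { [X → S / .] }  — reduce
  I13: { [S → A B . (] }  — shift
  I14: { [B → X .] }  — reduce
  I15: { [A → id .], [B → id . id] }  — shift, reduce
  I16: { [B → id id .] }  — reduce
  I17: { [S → A B ( .] }  — reduce

Conflict in state I7:
  Shift-reduce conflict between [S → num .] and [A → . g S]
So the grammar is NOT LR(0).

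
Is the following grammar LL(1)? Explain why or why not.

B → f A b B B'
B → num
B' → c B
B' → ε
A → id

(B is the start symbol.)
No. Predict set conflict for B': { 'c' }

Relevant sets:
  FOLLOW(B') = { $, 'c' }

For B:
  PREDICT(B → f A b B B') = { 'f' }
  PREDICT(B → num) = { 'num' }
For B':
  PREDICT(B' → c B) = { 'c' }
  PREDICT(B' → ε) = { $, 'c' }
A has a single production, so nothing to check there.

Conflict found: Predict set conflict for B': { 'c' }
The grammar is NOT LL(1).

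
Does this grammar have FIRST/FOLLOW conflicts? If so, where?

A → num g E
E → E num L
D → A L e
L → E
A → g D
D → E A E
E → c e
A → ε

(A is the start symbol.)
No FIRST/FOLLOW conflicts.

Nullable non-terminals: A.

A: nullable alternative(s) A → ε; FOLLOW(A) = { $, 'c' }
  A → num g E: FIRST \ {ε} = { 'num' } — disjoint from FOLLOW(A)
  A → g D: FIRST \ {ε} = { 'g' } — disjoint from FOLLOW(A)
  A → ε: FIRST \ {ε} = { } — this is the only nullable alternative, skip

D, E, L have no nullable alternative, so no FIRST/FOLLOW check is needed there.

No FIRST/FOLLOW conflicts found.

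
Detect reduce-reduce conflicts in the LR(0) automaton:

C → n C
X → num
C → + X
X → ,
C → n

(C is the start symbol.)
A reduce-reduce conflict occurs when an LR(0) state has two complete items [A → α .] and [B → β .] — both call for a reduction, and with no lookahead the parser cannot choose between them.

Augment with C' → C and build the canonical LR(0) collection (I0 = CLOSURE({[C' → . C]}), then GOTO on every symbol after a dot until no new states appear). It has 8 states:
  I0: { [C → . + X], [C → . n C], [C → . n], [C' → . C] }  — shift
  I1: { [C → + . X], [X → . ,], [X → . num] }  — shift
  I2: { [C' → C .] }  — accept
  I3: { [C → . + X], [C → . n C], [C → . n], [C → n . C], [C → n .] }  — shift, reduce
  I4: { [C → n C .] }  — reduce
  I5: { [X → , .] }  — reduce
  I6: { [C → + X .] }  — reduce
  I7: { [X → num .] }  — reduce

No state contains more than one complete item.

Answer: No reduce-reduce conflicts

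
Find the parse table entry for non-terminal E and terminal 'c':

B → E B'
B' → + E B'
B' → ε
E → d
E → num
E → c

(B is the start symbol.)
To find M[E, 'c'], we find productions for E where 'c' is in the predict set (PREDICT(N → α) = (FIRST(α) \ {ε}) ∪ (FOLLOW(N) if α ⇒* ε)).

E → d: PREDICT = { 'd' }
E → num: PREDICT = { 'num' }
E → c: PREDICT = { 'c' }
  'c' is in predict set, so this production goes in M[E, 'c']

M[E, 'c'] = E → c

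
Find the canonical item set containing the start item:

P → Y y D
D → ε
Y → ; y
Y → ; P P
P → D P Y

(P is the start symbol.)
First, augment the grammar with P' → P
I₀ = CLOSURE({ [P' → . P] }):
  [P' → . P] has the dot before P: add [P → . Y y D], [P → . D P Y]
  [P → . Y y D] has the dot before Y: add [Y → . ; y], [Y → . ; P P]
  [P → . D P Y] has the dot before D: add [D → .]
No further items can be added.

I₀ = { [D → .], [P → . D P Y], [P → . Y y D], [P' → . P], [Y → . ; P P], [Y → . ; y] }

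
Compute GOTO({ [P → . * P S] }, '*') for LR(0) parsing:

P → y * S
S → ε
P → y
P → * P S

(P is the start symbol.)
{ [P → * . P S], [P → . * P S], [P → . y * S], [P → . y] }

GOTO(I, '*') = CLOSURE({ [A → αX.β] : [A → α.Xβ] ∈ I, X = '*' })

Items with dot before '*', with the dot advanced:
  [P → . * P S] → [P → * . P S]
Closure of the advanced items:
  [P → * . P S] has the dot before P: add [P → . y * S], [P → . y], [P → . * P S]

GOTO = { [P → * . P S], [P → . * P S], [P → . y * S], [P → . y] }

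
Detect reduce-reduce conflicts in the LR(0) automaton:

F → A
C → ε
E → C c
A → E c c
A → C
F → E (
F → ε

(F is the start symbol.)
A reduce-reduce conflict occurs when an LR(0) state has two complete items [A → α .] and [B → β .] — both call for a reduction, and with no lookahead the parser cannot choose between them.

Augment with F' → F and build the canonical LR(0) collection (I0 = CLOSURE({[F' → . F]}), then GOTO on every symbol after a dot until no new states appear). It has 9 states:
  I0: { [A → . C], [A → . E c c], [C → .], [E → . C c], [F → . A], [F → . E (], [F → .], [F' → . F] }  — 2 reduces
  I1: { [F → A .] }  — reduce
  I2: { [A → C .], [E → C . c] }  — shift, reduce
  I3: { [A → E . c c], [F → E . (] }  — shift
  I4: { [F' → F .] }  — accept
  I5: { [F → E ( .] }  — reduce
  I6: { [A → E c . c] }  — shift
  I7: { [A → E c c .] }  — reduce
  I8: { [E → C c .] }  — reduce

I0 contains complete items [C → .], [F → .] — reduce-reduce conflict.

Answer: Yes — I0: [C → .] vs [F → .]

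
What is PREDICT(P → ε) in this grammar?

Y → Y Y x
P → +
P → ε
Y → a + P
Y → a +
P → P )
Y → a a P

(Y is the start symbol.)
PREDICT(P → ε) = (FIRST(RHS) \ {ε}) ∪ (FOLLOW(P) if ε ∈ FIRST(RHS), i.e. RHS ⇒* ε)
The right-hand side is ε (FIRST(ε) = { ε }), so the predict set is FOLLOW(P) = { $, ')', 'a', 'x' }
PREDICT(P → ε) = { $, ')', 'a', 'x' }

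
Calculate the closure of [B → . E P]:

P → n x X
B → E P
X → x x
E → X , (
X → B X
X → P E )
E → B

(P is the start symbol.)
To compute CLOSURE, for each item [A → α.Bβ] where B is a non-terminal, add [B → .γ] for all productions B → γ; repeat for the newly added items until nothing changes.

Start with: [B → . E P]
  [B → . E P] has the dot before E: add [E → . X , (], [E → . B]
  [E → . X , (] has the dot before X: add [X → . x x], [X → . B X], [X → . P E )]
  [E → . B] has the dot before B: all B-items already present
  [X → . P E )] has the dot before P: add [P → . n x X]
No further items can be added.

CLOSURE = { [B → . E P], [E → . B], [E → . X , (], [P → . n x X], [X → . B X], [X → . P E )], [X → . x x] }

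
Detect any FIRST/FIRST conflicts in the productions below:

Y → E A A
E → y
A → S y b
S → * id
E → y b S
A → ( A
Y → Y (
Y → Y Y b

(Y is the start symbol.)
A FIRST/FIRST conflict occurs when two productions N → α and N → β for the same non-terminal have FIRST(α) ∩ FIRST(β) ≠ ∅ (with ε ∈ FIRST of a nullable right-hand side, so two nullable alternatives also conflict).

FIRST sets of the non-terminals at (or reachable through a nullable prefix from) the front of some alternative:
  FIRST(E) = { 'y' }
  FIRST(Y) = { 'y' }
  FIRST(S) = { '*' }

Productions for Y:
  Y → E A A: FIRST = { 'y' }
  Y → Y (: FIRST = { 'y' }
  Y → Y Y b: FIRST = { 'y' }
Productions for E:
  E → y: FIRST = { 'y' }
  E → y b S: FIRST = { 'y' }
Productions for A:
  A → S y b: FIRST = { '*' }
  A → ( A: FIRST = { '(' }
S has only one production, so no FIRST/FIRST conflict is possible there.

Conflict for Y: Y → E A A and Y → Y (
  Overlap: { 'y' }
Conflict for Y: Y → E A A and Y → Y Y b
  Overlap: { 'y' }
Conflict for Y: Y → Y ( and Y → Y Y b
  Overlap: { 'y' }
Conflict for E: E → y and E → y b S
  Overlap: { 'y' }

Answer: Yes. Y → E A A / Y → Y '(' on { 'y' }; Y → E A A / Y → Y Y b on { 'y' }; Y → Y '(' / Y → Y Y b on { 'y' }; E → y / E → y b S on { 'y' }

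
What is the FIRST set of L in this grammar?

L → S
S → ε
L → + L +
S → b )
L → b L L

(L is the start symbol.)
FIRST sets of the other non-terminals involved (by the same procedure, iterated to a fixed point):
  FIRST(S) = { 'b', ε }

From L → S:
  - S is a non-terminal: add FIRST(S) \ {ε} = { 'b' }
    S is nullable and nothing follows, so the whole right-hand side can vanish: ε ∈ FIRST(L)
From L → + L +:
  - '+' is a terminal: add '+' and stop
From L → b L L:
  - b is a terminal: add 'b' and stop

Collecting: FIRST(L) = { '+', 'b', ε }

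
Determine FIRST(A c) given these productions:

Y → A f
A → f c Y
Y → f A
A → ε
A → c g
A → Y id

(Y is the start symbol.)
{ 'c', 'f' }

FIRST sets of the non-terminals involved (from the grammar, by fixed-point iteration):
  FIRST(A) = { 'c', 'f', ε }

To compute FIRST(A c), process the symbols left to right:
Symbol A is a non-terminal. Add FIRST(A) \ {ε} = { 'c', 'f' }
A is nullable (ε ∈ FIRST(A)), continue to the next symbol.
Symbol c is a terminal. Add 'c' and stop.
FIRST(A c) = { 'c', 'f' }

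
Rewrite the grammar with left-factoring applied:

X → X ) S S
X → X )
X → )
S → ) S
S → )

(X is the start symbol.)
X → X ) X'
X' → S S
X' → ε
X → )
S → ) S'
S' → S
S' → ε

Left-factoring transforms A → αβ₁ | αβ₂ into A → αA' and A' → β₁ | β₂
(α is the longest common prefix among the alternatives). Repeat until
no nonterminal has two alternatives with a common prefix.

Round 1: X has alternatives sharing prefix 'X )'. Introduce X': X → X ) X'
  Add: X' → S S
  Add: X' → ε

Round 2: S has alternatives sharing prefix ')'. Introduce S': S → ) S'
  Add: S' → S
  Add: S' → ε

No remaining common prefixes — done.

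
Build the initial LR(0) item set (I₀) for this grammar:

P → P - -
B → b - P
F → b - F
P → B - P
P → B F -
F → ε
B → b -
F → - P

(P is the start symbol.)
{ [B → . b - P], [B → . b -], [P → . B - P], [P → . B F -], [P → . P - -], [P' → . P] }

First, augment the grammar with P' → P
I₀ = CLOSURE({ [P' → . P] }):
  [P' → . P] has the dot before P: add [P → . P - -], [P → . B - P], [P → . B F -]
  [P → . B - P] has the dot before B: add [B → . b - P], [B → . b -]
No further items can be added.

I₀ = { [B → . b - P], [B → . b -], [P → . B - P], [P → . B F -], [P → . P - -], [P' → . P] }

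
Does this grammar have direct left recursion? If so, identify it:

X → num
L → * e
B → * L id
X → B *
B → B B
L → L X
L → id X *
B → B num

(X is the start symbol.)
Yes, B, L are left-recursive

X → num: starts with num
L → * e: starts with '*'
B → * L id: starts with '*'
X → B *: starts with B
B → B B: LEFT RECURSIVE (starts with B)
L → L X: LEFT RECURSIVE (starts with L)
L → id X *: starts with id
B → B num: LEFT RECURSIVE (starts with B)

The grammar has direct left recursion on: B, L.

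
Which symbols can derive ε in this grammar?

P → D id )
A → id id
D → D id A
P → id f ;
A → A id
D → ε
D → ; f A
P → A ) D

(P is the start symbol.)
{ 'D' }

A non-terminal is nullable if it can derive ε (the empty string): either it has an ε-production, or it has a production whose right-hand side consists entirely of nullable non-terminals.

ε-productions: D → ε
So D is immediately nullable.
No further non-terminal can be added: every production for the remaining non-terminals contains a terminal or a non-nullable non-terminal.
Nullable = { 'D' }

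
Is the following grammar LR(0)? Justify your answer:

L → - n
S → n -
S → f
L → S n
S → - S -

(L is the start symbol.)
Augment with L' → L and build the canonical LR(0) collection (I0 = CLOSURE({[L' → . L]}), then GOTO on every symbol after a dot until no new states appear). It has 12 states:
  I0: { [L → . - n], [L → . S n], [L' → . L], [S → . - S -], [S → . f], [S → . n -] }  — shift
  I1: { [L → - . n], [S → - . S -], [S → . - S -], [S → . f], [S → . n -] }  — shift
  I2: { [L' → L .] }  — accept
  I3: { [L → S . n] }  — shift
  I4: { [S → f .] }  — reduce
  I5: { [S → n . -] }  — shift
  I6: { [S → n - .] }  — reduce
  I7: { [L → S n .] }  — reduce
  I8: { [S → - . S -], [S → . - S -], [S → . f], [S → . n -] }  — shift
  I9: { [S → - S . -] }  — shift
  I10: { [L → - n .], [S → n . -] }  — shift, reduce
  I11: { [S → - S - .] }  — reduce

Conflict in state I10:
  Shift-reduce conflict between [L → - n .] and [S → n . -]
So the grammar is NOT LR(0).

Answer: No. Shift-reduce conflict between [L → - n .] and [S → n . -]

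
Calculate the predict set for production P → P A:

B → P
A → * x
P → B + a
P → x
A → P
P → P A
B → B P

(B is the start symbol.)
{ 'x' }

PREDICT(P → P A) = (FIRST(RHS) \ {ε}) ∪ (FOLLOW(P) if ε ∈ FIRST(RHS), i.e. RHS ⇒* ε)
FIRST(P) = { 'x' }
FIRST(P A) = { 'x' }
ε ∉ FIRST(P A), so FOLLOW(P) is not added.
PREDICT(P → P A) = { 'x' }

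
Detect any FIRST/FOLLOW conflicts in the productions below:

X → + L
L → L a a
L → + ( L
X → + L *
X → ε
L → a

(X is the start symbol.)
A FIRST/FOLLOW conflict occurs when a non-terminal N has a nullable alternative N → β (β ⇒* ε) and another alternative N → α with FIRST(α) ∩ FOLLOW(N) ≠ ∅: on such a lookahead the parser cannot decide between expanding α and letting N vanish via β.

Nullable non-terminals: X.

X: nullable alternative(s) X → ε; FOLLOW(X) = { $ }
  X → + L: FIRST \ {ε} = { '+' } — disjoint from FOLLOW(X)
  X → + L *: FIRST \ {ε} = { '+' } — disjoint from FOLLOW(X)
  X → ε: FIRST \ {ε} = { } — this is the only nullable alternative, skip

L has no nullable alternative, so no FIRST/FOLLOW check is needed there.

No FIRST/FOLLOW conflicts found.

Answer: No FIRST/FOLLOW conflicts.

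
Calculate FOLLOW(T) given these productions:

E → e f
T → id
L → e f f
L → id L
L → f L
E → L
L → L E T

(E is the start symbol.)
To compute FOLLOW(T), find every occurrence of T on a right-hand side N → α T β: add FIRST(β) \ {ε}, and if β is empty or nullable also add FOLLOW(N). Iterate to a fixed point.

In L → L E T: T is at the end, add FOLLOW(L)

The FOLLOW sets referred to above (computed the same way, to a fixed point):
  FOLLOW(L) = { $, 'e', 'f', 'id' }

Taking the union: FOLLOW(T) = { $, 'e', 'f', 'id' }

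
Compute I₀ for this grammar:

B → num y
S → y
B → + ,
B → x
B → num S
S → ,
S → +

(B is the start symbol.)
{ [B → . + ,], [B → . num S], [B → . num y], [B → . x], [B' → . B] }

First, augment the grammar with B' → B
I₀ = CLOSURE({ [B' → . B] }):
  [B' → . B] has the dot before B: add [B → . num y], [B → . + ,], [B → . x], [B → . num S]
No further items can be added.

I₀ = { [B → . + ,], [B → . num S], [B → . num y], [B → . x], [B' → . B] }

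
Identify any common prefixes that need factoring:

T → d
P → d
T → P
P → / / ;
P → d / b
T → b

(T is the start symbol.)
Left-factoring is needed when two productions for the same non-terminal
share a common prefix on the right-hand side.

Productions for T:
  T → d
  T → P
  T → b
Productions for P:
  P → d
  P → / / ;
  P → d / b

Found common prefix 'd' in productions for P

Answer: Yes, P has productions with common prefix 'd'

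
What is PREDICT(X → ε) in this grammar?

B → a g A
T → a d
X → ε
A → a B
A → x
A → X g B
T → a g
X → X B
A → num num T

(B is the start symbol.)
{ 'a', 'g' }

PREDICT(X → ε) = (FIRST(RHS) \ {ε}) ∪ (FOLLOW(X) if ε ∈ FIRST(RHS), i.e. RHS ⇒* ε)
The right-hand side is ε (FIRST(ε) = { ε }), so the predict set is FOLLOW(X) = { 'a', 'g' }
PREDICT(X → ε) = { 'a', 'g' }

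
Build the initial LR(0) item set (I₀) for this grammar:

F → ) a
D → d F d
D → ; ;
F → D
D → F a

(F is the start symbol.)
First, augment the grammar with F' → F
I₀ = CLOSURE({ [F' → . F] }):
  [F' → . F] has the dot before F: add [F → . ) a], [F → . D]
  [F → . D] has the dot before D: add [D → . d F d], [D → . ; ;], [D → . F a]
No further items can be added.

I₀ = { [D → . ; ;], [D → . F a], [D → . d F d], [F → . ) a], [F → . D], [F' → . F] }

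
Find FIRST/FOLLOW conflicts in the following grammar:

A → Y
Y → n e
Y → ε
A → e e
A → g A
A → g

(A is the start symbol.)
No FIRST/FOLLOW conflicts.

Nullable non-terminals: A, Y.
FIRST sets used below: FIRST(Y) = { 'n', ε }

A: nullable alternative(s) A → Y; FOLLOW(A) = { $ }
  A → Y: FIRST \ {ε} = { 'n' } — this is the only nullable alternative, skip
  A → e e: FIRST \ {ε} = { 'e' } — disjoint from FOLLOW(A)
  A → g A: FIRST \ {ε} = { 'g' } — disjoint from FOLLOW(A)
  A → g: FIRST \ {ε} = { 'g' } — disjoint from FOLLOW(A)

Y: nullable alternative(s) Y → ε; FOLLOW(Y) = { $ }
  Y → n e: FIRST \ {ε} = { 'n' } — disjoint from FOLLOW(Y)
  Y → ε: FIRST \ {ε} = { } — this is the only nullable alternative, skip

No FIRST/FOLLOW conflicts found.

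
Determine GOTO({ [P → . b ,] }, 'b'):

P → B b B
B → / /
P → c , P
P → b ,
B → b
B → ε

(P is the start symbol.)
GOTO(I, 'b') = CLOSURE({ [A → αX.β] : [A → α.Xβ] ∈ I, X = 'b' })

Items with dot before 'b', with the dot advanced:
  [P → . b ,] → [P → b . ,]
Closure adds nothing (no advanced item has the dot before a non-terminal).

GOTO = { [P → b . ,] }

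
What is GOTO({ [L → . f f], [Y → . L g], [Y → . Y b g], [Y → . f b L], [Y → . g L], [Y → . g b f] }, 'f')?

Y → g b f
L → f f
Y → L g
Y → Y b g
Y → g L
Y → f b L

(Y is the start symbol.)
GOTO(I, 'f') = CLOSURE({ [A → αX.β] : [A → α.Xβ] ∈ I, X = 'f' })

Items with dot before 'f', with the dot advanced:
  [L → . f f] → [L → f . f]
  [Y → . f b L] → [Y → f . b L]
Closure adds nothing (no advanced item has the dot before a non-terminal).

GOTO = { [L → f . f], [Y → f . b L] }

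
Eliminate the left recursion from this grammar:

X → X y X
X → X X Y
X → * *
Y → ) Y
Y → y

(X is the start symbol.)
X → * * X'
X' → y X X'
X' → X Y X'
X' → ε
Y → ) Y
Y → y

X is directly left-recursive. The standard transformation for
  A → A α₁ | ... | A α_m | β₁ | ... | β_n
is
  A  → β₁ A' | ... | β_n A'
  A' → α₁ A' | ... | α_m A' | ε

X → * * becomes X → * * X'
X → X y X becomes X' → y X X'
X → X X Y becomes X' → X Y X'
Add X' → ε

Productions for other non-terminals are unchanged:
  Y → ) Y
  Y → y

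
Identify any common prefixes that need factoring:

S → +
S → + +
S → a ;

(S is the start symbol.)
Left-factoring is needed when two productions for the same non-terminal
share a common prefix on the right-hand side.

Productions for S:
  S → +
  S → + +
  S → a ;

Found common prefix '+' in productions for S

Answer: Yes, S has productions with common prefix '+'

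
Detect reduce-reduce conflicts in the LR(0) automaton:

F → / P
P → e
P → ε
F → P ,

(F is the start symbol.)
Augment with F' → F and build the canonical LR(0) collection (I0 = CLOSURE({[F' → . F]}), then GOTO on every symbol after a dot until no new states appear). It has 7 states:
  I0: { [F → . / P], [F → . P ,], [F' → . F], [P → . e], [P → .] }  — shift, reduce
  I1: { [F → / . P], [P → . e], [P → .] }  — shift, reduce
  I2: { [F' → F .] }  — accept
  I3: { [F → P . ,] }  — shift
  I4: { [P → e .] }  — reduce
  I5: { [F → P , .] }  — reduce
  I6: { [F → / P .] }  — reduce

No state contains more than one complete item.

Answer: No reduce-reduce conflicts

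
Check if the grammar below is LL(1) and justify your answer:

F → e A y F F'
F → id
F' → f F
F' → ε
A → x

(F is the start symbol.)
A grammar is LL(1) if for each non-terminal N with multiple productions, the predict sets of those productions are pairwise disjoint, where PREDICT(N → α) = (FIRST(α) \ {ε}) ∪ (FOLLOW(N) if α ⇒* ε).

Relevant sets:
  FOLLOW(F') = { $, 'f' }

For F:
  PREDICT(F → e A y F F') = { 'e' }
  PREDICT(F → id) = { 'id' }
For F':
  PREDICT(F' → f F) = { 'f' }
  PREDICT(F' → ε) = { $, 'f' }
A has a single production, so nothing to check there.

Conflict found: Predict set conflict for F': { 'f' }
The grammar is NOT LL(1).

Answer: No. Predict set conflict for F': { 'f' }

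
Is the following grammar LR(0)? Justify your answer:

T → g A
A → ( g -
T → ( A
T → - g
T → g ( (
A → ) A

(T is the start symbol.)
Yes, the grammar is LR(0)

A grammar is LR(0) if no state in the canonical LR(0) collection has:
  - both a shift item (dot before a terminal) and a complete item (shift-reduce conflict), or
  - two or more complete items (reduce-reduce conflict; the accept item [T' → T .] counts as a complete item here).

Augment with T' → T and build the canonical LR(0) collection (I0 = CLOSURE({[T' → . T]}), then GOTO on every symbol after a dot until no new states appear). It has 15 states:
  I0: { [T → . ( A], [T → . - g], [T → . g ( (], [T → . g A], [T' → . T] }  — shift
  I1: { [A → . ( g -], [A → . ) A], [T → ( . A] }  — shift
  I2: { [T → - . g] }  — shift
  I3: { [T' → T .] }  — accept
  I4: { [A → . ( g -], [A → . ) A], [T → g . ( (], [T → g . A] }  — shift
  I5: { [A → ( . g -], [T → g ( . (] }  — shift
  I6: { [A → ) . A], [A → . ( g -], [A → . ) A] }  — shift
  I7: { [T → g A .] }  — reduce
  I8: { [A → ( . g -] }  — shift
  I9: { [A → ) A .] }  — reduce
  I10: { [A → ( g . -] }  — shift
  I11: { [A → ( g - .] }  — reduce
  I12: { [T → g ( ( .] }  — reduce
  I13: { [T → - g .] }  — reduce
  I14: { [T → ( A .] }  — reduce

Every state is either a pure shift/goto state or contains exactly one complete item and nothing to shift — no conflicts. The grammar is LR(0).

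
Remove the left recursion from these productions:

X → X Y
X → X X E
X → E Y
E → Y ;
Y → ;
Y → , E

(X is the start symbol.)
X is directly left-recursive. The standard transformation for
  A → A α₁ | ... | A α_m | β₁ | ... | β_n
is
  A  → β₁ A' | ... | β_n A'
  A' → α₁ A' | ... | α_m A' | ε

X → E Y becomes X → E Y X'
X → X Y becomes X' → Y X'
X → X X E becomes X' → X E X'
Add X' → ε

Productions for other non-terminals are unchanged:
  E → Y ;
  Y → ;
  Y → , E

Resulting grammar:
X → E Y X'
X' → Y X'
X' → X E X'
X' → ε
E → Y ;
Y → ;
Y → , E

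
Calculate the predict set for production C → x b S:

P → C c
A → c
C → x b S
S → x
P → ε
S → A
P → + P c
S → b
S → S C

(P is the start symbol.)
PREDICT(C → x b S) = (FIRST(RHS) \ {ε}) ∪ (FOLLOW(C) if ε ∈ FIRST(RHS), i.e. RHS ⇒* ε)
FIRST(x b S) = { 'x' }
ε ∉ FIRST(x b S), so FOLLOW(C) is not added.
PREDICT(C → x b S) = { 'x' }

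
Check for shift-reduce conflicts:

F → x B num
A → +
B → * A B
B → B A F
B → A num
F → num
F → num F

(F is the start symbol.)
Yes — I2: [F → num .] vs [F → . num]; I13: [B → * A B .] vs [A → . +]

A shift-reduce conflict occurs when an LR(0) state has both:
  - a complete (reduce) item [A → α .] (dot at the end), and
  - a shift item [B → β . c γ] (dot before a terminal).

Augment with F' → F and build the canonical LR(0) collection (I0 = CLOSURE({[F' → . F]}), then GOTO on every symbol after a dot until no new states appear). It has 15 states:
  I0: { [F → . num F], [F → . num], [F → . x B num], [F' → . F] }  — shift
  I1: { [F' → F .] }  — accept
  I2: { [F → . num F], [F → . num], [F → . x B num], [F → num . F], [F → num .] }  — shift, reduce
  I3: { [A → . +], [B → . * A B], [B → . A num], [B → . B A F], [F → x . B num] }  — shift
  I4: { [A → . +], [B → * . A B] }  — shift
  I5: { [A → + .] }  — reduce
  I6: { [B → A . num] }  — shift
  I7: { [A → . +], [B → B . A F], [F → x B . num] }  — shift
  I8: { [B → B A . F], [F → . num F], [F → . num], [F → . x B num] }  — shift
  I9: { [F → x B num .] }  — reduce
  I10: { [B → B A F .] }  — reduce
  I11: { [B → A num .] }  — reduce
  I12: { [A → . +], [B → * A . B], [B → . * A B], [B → . A num], [B → . B A F] }  — shift
  I13: { [A → . +], [B → * A B .], [B → B . A F] }  — shift, reduce
  I14: { [F → num F .] }  — reduce

I2 contains reduce item [F → num .] and shift items [F → . num], [F → . num F], [F → . x B num] — shift-reduce conflict.
I13 contains reduce item [B → * A B .] and shift item [A → . +] — shift-reduce conflict.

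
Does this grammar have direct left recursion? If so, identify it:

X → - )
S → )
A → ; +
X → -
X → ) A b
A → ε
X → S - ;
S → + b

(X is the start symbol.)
No direct left recursion

Direct left recursion occurs when N → N α for some non-terminal N (the right-hand side begins with the left-hand side itself).

X → - ): starts with '-'
S → ): starts with ')'
A → ; +: starts with ';'
X → -: starts with '-'
X → ) A b: starts with ')'
A → ε: starts with ε
X → S - ;: starts with S
S → + b: starts with '+'

No direct left recursion found.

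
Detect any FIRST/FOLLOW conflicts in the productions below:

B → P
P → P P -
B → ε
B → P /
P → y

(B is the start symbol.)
No FIRST/FOLLOW conflicts.

A FIRST/FOLLOW conflict occurs when a non-terminal N has a nullable alternative N → β (β ⇒* ε) and another alternative N → α with FIRST(α) ∩ FOLLOW(N) ≠ ∅: on such a lookahead the parser cannot decide between expanding α and letting N vanish via β.

Nullable non-terminals: B.
FIRST sets used below: FIRST(P) = { 'y' }

B: nullable alternative(s) B → ε; FOLLOW(B) = { $ }
  B → P: FIRST \ {ε} = { 'y' } — disjoint from FOLLOW(B)
  B → ε: FIRST \ {ε} = { } — this is the only nullable alternative, skip
  B → P /: FIRST \ {ε} = { 'y' } — disjoint from FOLLOW(B)

P has no nullable alternative, so no FIRST/FOLLOW check is needed there.

No FIRST/FOLLOW conflicts found.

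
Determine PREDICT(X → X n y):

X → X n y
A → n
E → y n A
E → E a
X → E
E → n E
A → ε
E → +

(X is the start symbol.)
PREDICT(X → X n y) = (FIRST(RHS) \ {ε}) ∪ (FOLLOW(X) if ε ∈ FIRST(RHS), i.e. RHS ⇒* ε)
FIRST(X) = { '+', 'n', 'y' }
FIRST(X n y) = { '+', 'n', 'y' }
ε ∉ FIRST(X n y), so FOLLOW(X) is not added.
PREDICT(X → X n y) = { '+', 'n', 'y' }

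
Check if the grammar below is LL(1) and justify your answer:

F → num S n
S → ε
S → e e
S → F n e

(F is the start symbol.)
A grammar is LL(1) if for each non-terminal N with multiple productions, the predict sets of those productions are pairwise disjoint, where PREDICT(N → α) = (FIRST(α) \ {ε}) ∪ (FOLLOW(N) if α ⇒* ε).

Relevant sets:
  FIRST(F) = { 'num' }
  FOLLOW(S) = { 'n' }

For S:
  PREDICT(S → ε) = { 'n' }
  PREDICT(S → e e) = { 'e' }
  PREDICT(S → F n e) = { 'num' }
F has a single production, so nothing to check there.

All predict sets are disjoint. The grammar IS LL(1).

Answer: Yes, the grammar is LL(1).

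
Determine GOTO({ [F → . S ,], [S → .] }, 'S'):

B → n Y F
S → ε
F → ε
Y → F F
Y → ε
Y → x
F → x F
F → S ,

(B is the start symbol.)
{ [F → S . ,] }

GOTO(I, 'S') = CLOSURE({ [A → αX.β] : [A → α.Xβ] ∈ I, X = 'S' })

Items with dot before 'S', with the dot advanced:
  [F → . S ,] → [F → S . ,]
Closure adds nothing (no advanced item has the dot before a non-terminal).

GOTO = { [F → S . ,] }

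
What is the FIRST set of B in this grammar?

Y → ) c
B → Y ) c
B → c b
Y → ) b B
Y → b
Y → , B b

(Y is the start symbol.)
FIRST sets of the other non-terminals involved (by the same procedure, iterated to a fixed point):
  FIRST(Y) = { ')', ',', 'b' }

From B → Y ) c:
  - Y is a non-terminal: add FIRST(Y) \ {ε} = { ')', ',', 'b' }
    Y is not nullable, so stop
From B → c b:
  - c is a terminal: add 'c' and stop

Collecting: FIRST(B) = { ')', ',', 'b', 'c' }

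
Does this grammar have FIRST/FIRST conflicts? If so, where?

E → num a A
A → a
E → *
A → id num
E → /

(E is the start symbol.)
No FIRST/FIRST conflicts.

Productions for E:
  E → num a A: FIRST = { 'num' }
  E → *: FIRST = { '*' }
  E → /: FIRST = { '/' }
Productions for A:
  A → a: FIRST = { 'a' }
  A → id num: FIRST = { 'id' }

All alternatives of each non-terminal have pairwise disjoint FIRST sets.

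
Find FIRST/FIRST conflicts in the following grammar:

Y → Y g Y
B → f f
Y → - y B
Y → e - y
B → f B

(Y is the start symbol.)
Yes. Y → Y g Y / Y → '-' y B on { '-' }; Y → Y g Y / Y → e '-' y on { 'e' }; B → f f / B → f B on { 'f' }

FIRST sets of the non-terminals at (or reachable through a nullable prefix from) the front of some alternative:
  FIRST(Y) = { '-', 'e' }

Productions for Y:
  Y → Y g Y: FIRST = { '-', 'e' }
  Y → - y B: FIRST = { '-' }
  Y → e - y: FIRST = { 'e' }
Productions for B:
  B → f f: FIRST = { 'f' }
  B → f B: FIRST = { 'f' }

Conflict for Y: Y → Y g Y and Y → - y B
  Overlap: { '-' }
Conflict for Y: Y → Y g Y and Y → e - y
  Overlap: { 'e' }
Conflict for B: B → f f and B → f B
  Overlap: { 'f' }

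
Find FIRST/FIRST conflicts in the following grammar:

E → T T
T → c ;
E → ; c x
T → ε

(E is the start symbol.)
No FIRST/FIRST conflicts.

FIRST sets of the non-terminals at (or reachable through a nullable prefix from) the front of some alternative:
  FIRST(T) = { 'c', ε }

Productions for E:
  E → T T: FIRST = { 'c', ε }
  E → ; c x: FIRST = { ';' }
Productions for T:
  T → c ;: FIRST = { 'c' }
  T → ε: FIRST = { ε }

All alternatives of each non-terminal have pairwise disjoint FIRST sets.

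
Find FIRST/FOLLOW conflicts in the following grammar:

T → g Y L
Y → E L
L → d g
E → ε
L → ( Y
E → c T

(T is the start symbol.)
No FIRST/FOLLOW conflicts.

A FIRST/FOLLOW conflict occurs when a non-terminal N has a nullable alternative N → β (β ⇒* ε) and another alternative N → α with FIRST(α) ∩ FOLLOW(N) ≠ ∅: on such a lookahead the parser cannot decide between expanding α and letting N vanish via β.

Nullable non-terminals: E.

E: nullable alternative(s) E → ε; FOLLOW(E) = { '(', 'd' }
  E → ε: FIRST \ {ε} = { } — this is the only nullable alternative, skip
  E → c T: FIRST \ {ε} = { 'c' } — disjoint from FOLLOW(E)

L, T, Y have no nullable alternative, so no FIRST/FOLLOW check is needed there.

No FIRST/FOLLOW conflicts found.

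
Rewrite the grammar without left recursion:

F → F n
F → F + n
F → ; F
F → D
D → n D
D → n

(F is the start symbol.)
F is directly left-recursive. The standard transformation for
  A → A α₁ | ... | A α_m | β₁ | ... | β_n
is
  A  → β₁ A' | ... | β_n A'
  A' → α₁ A' | ... | α_m A' | ε

F → ; F becomes F → ; F F'
F → D becomes F → D F'
F → F n becomes F' → n F'
F → F + n becomes F' → + n F'
Add F' → ε

Productions for other non-terminals are unchanged:
  D → n D
  D → n

Resulting grammar:
F → ; F F'
F → D F'
F' → n F'
F' → + n F'
F' → ε
D → n D
D → n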